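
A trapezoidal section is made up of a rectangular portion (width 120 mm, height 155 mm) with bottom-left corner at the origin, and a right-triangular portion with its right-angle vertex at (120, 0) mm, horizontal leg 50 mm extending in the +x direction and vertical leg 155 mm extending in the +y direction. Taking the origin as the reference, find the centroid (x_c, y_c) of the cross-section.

x_c = 73.22 mm, y_c = 73.05 mm

rectangular portion: A = 120 × 155 = 18600.00, centroid at (60.00, 77.50).
triangular portion: A = ½·50·155 = 3875.00, centroid at (136.67, 51.67).
ΣA = 22475.00 mm², ΣAx_c = 1645583.33 mm³, ΣAy_c = 1641708.33 mm³.
x_c = 1645583.33/22475.00 = 73.22 mm; y_c = 1641708.33/22475.00 = 73.05 mm.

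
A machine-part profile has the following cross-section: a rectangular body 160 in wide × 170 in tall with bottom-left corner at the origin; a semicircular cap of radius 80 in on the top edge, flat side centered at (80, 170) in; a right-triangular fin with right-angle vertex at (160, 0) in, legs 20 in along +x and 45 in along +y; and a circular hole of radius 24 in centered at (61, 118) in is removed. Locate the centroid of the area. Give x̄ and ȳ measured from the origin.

rectangular body: A = 160 × 170 = 27200.00, centroid at (80.00, 85.00).
semicircular top: A = ½π·80² = 10053.10, centroid at (80.00, 203.95).
triangular fin: A = ½·20·45 = 450.00, centroid at (166.67, 15.00).
hole: A = −π·24² = -1809.56, centroid at (61.00, 118.00).
ΣA = 35893.54 in²
ΣAx̄ = (27200.00)(80.00) + (10053.10)(80.00) + (450.00)(166.67) + (-1809.56)(61.00) = 2944864.72 in³
ΣAȳ = (27200.00)(85.00) + (10053.10)(203.95) + (450.00)(15.00) + (-1809.56)(118.00) = 4155581.97 in³
x̄ = 2944864.72 / 35893.54 = 82.04 in
ȳ = 4155581.97 / 35893.54 = 115.78 in

x̄ = 82.04 in, ȳ = 115.78 in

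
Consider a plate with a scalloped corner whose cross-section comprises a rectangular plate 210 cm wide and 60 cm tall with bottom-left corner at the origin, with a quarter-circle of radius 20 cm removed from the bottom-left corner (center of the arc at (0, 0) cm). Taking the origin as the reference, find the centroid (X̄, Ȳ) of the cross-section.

plate: A = 210 × 60 = 12600.00, centroid at (105.00, 30.00).
removed quarter-circle: A = −¼π·20² = -314.16, centroid at (8.49, 8.49).
ΣA = 12285.84 cm², ΣAX̄ = 1320333.33 cm³, ΣAȲ = 375333.33 cm³.
X̄ = 1320333.33/12285.84 = 107.47 cm; Ȳ = 375333.33/12285.84 = 30.55 cm.

X̄ = 107.47 cm, Ȳ = 30.55 cm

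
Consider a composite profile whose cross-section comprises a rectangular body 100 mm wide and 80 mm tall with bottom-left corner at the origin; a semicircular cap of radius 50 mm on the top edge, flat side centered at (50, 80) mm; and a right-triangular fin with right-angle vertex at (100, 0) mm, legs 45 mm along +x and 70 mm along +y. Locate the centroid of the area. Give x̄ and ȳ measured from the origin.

x̄ = 57.58 mm, ȳ = 55.86 mm

rectangular body: A = 100 × 80 = 8000.00, centroid at (50.00, 40.00).
semicircular top: A = ½π·50² = 3926.99, centroid at (50.00, 101.22).
triangular fin: A = ½·45·70 = 1575.00, centroid at (115.00, 23.33).
ΣA = 13501.99 mm²
ΣAx̄ = (8000.00)(50.00) + (3926.99)(50.00) + (1575.00)(115.00) = 777474.54 mm³
ΣAȳ = (8000.00)(40.00) + (3926.99)(101.22) + (1575.00)(23.33) = 754242.60 mm³
x̄ = 777474.54 / 13501.99 = 57.58 mm
ȳ = 754242.60 / 13501.99 = 55.86 mm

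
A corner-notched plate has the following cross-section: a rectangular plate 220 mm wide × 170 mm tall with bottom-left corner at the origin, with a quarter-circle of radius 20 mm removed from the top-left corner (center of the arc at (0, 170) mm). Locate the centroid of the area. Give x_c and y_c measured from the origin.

x_c = 110.86 mm, y_c = 84.35 mm

plate: A = 220 × 170 = 37400.00, centroid at (110.00, 85.00).
removed quarter-circle: A = −¼π·20² = -314.16, centroid at (8.49, 161.51).
ΣA = 37085.84 mm²
ΣAx_c = (37400.00)(110.00) + (-314.16)(8.49) = 4111333.33 mm³
ΣAy_c = (37400.00)(85.00) + (-314.16)(161.51) = 3128259.59 mm³
x_c = 4111333.33 / 37085.84 = 110.86 mm
y_c = 3128259.59 / 37085.84 = 84.35 mm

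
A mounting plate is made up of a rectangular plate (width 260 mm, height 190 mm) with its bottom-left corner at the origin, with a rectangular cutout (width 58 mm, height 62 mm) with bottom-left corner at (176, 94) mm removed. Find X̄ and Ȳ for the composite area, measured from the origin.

X̄ = 124.11 mm, Ȳ = 92.64 mm

plate: A = 260 × 190 = 49400.00, centroid at (130.00, 95.00).
hole: A = −(58 × 62) = -3596.00, centroid at (205.00, 125.00).
ΣA = 45804.00 mm², ΣAX̄ = 5684820.00 mm³, ΣAȲ = 4243500.00 mm³.
X̄ = 5684820.00/45804.00 = 124.11 mm; Ȳ = 4243500.00/45804.00 = 92.64 mm.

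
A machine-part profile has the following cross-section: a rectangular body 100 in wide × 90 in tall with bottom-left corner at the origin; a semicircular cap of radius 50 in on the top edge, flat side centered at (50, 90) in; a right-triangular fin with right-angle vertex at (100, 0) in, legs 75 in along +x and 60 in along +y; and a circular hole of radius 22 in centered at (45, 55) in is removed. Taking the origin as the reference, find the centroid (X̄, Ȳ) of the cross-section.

rectangular body: A = 100 × 90 = 9000.00, centroid at (50.00, 45.00).
semicircular top: A = ½π·50² = 3926.99, centroid at (50.00, 111.22).
triangular fin: A = ½·75·60 = 2250.00, centroid at (125.00, 20.00).
hole: A = −π·22² = -1520.53, centroid at (45.00, 55.00).
ΣA = 13656.46 in², ΣAX̄ = 859175.65 in³, ΣAȲ = 803133.31 in³.
X̄ = 859175.65/13656.46 = 62.91 in; Ȳ = 803133.31/13656.46 = 58.81 in.

X̄ = 62.91 in, Ȳ = 58.81 in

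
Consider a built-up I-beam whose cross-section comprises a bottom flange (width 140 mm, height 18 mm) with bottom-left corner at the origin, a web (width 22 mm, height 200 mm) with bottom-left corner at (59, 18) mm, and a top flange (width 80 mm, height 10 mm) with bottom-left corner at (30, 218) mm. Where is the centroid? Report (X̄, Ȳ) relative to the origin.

bottom flange: A = 140 × 18 = 2520.00, centroid at (70.00, 9.00).
web: A = 22 × 200 = 4400.00, centroid at (70.00, 118.00).
top flange: A = 80 × 10 = 800.00, centroid at (70.00, 223.00).
ΣA = 7720.00 mm², ΣAX̄ = 540400.00 mm³, ΣAȲ = 720280.00 mm³.
X̄ = 540400.00/7720.00 = 70.00 mm; Ȳ = 720280.00/7720.00 = 93.30 mm.

X̄ = 70.00 mm, Ȳ = 93.30 mm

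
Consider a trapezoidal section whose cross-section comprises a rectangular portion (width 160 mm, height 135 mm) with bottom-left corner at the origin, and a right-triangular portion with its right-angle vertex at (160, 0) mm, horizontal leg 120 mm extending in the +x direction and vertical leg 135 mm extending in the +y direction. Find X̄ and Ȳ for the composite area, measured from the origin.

rectangular portion: A = 160 × 135 = 21600.00, centroid at (80.00, 67.50).
triangular portion: A = ½·120·135 = 8100.00, centroid at (200.00, 45.00).
ΣA = 29700.00 mm², ΣAX̄ = 3348000.00 mm³, ΣAȲ = 1822500.00 mm³.
X̄ = 3348000.00/29700.00 = 112.73 mm; Ȳ = 1822500.00/29700.00 = 61.36 mm.

X̄ = 112.73 mm, Ȳ = 61.36 mm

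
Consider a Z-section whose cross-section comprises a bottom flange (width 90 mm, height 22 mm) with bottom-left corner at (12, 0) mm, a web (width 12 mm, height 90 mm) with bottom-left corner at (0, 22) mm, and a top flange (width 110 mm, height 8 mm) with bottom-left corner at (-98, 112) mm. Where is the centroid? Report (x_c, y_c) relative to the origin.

bottom flange: A = 90 × 22 = 1980.00, centroid at (57.00, 11.00).
web: A = 12 × 90 = 1080.00, centroid at (6.00, 67.00).
top flange: A = 110 × 8 = 880.00, centroid at (-43.00, 116.00).
ΣA = 3940.00 mm², ΣAx_c = 81500.00 mm³, ΣAy_c = 196220.00 mm³.
x_c = 81500.00/3940.00 = 20.69 mm; y_c = 196220.00/3940.00 = 49.80 mm.

x_c = 20.69 mm, y_c = 49.80 mm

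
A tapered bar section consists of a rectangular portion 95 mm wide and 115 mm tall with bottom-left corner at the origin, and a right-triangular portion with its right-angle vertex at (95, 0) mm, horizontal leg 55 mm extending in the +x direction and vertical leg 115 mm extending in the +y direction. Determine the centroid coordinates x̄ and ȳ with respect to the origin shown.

rectangular portion: A = 95 × 115 = 10925.00, centroid at (47.50, 57.50).
triangular portion: A = ½·55·115 = 3162.50, centroid at (113.33, 38.33).
ΣA = 14087.50 mm²
ΣAx̄ = (10925.00)(47.50) + (3162.50)(113.33) = 877354.17 mm³
ΣAȳ = (10925.00)(57.50) + (3162.50)(38.33) = 749416.67 mm³
x̄ = 877354.17 / 14087.50 = 62.28 mm
ȳ = 749416.67 / 14087.50 = 53.20 mm

x̄ = 62.28 mm, ȳ = 53.20 mm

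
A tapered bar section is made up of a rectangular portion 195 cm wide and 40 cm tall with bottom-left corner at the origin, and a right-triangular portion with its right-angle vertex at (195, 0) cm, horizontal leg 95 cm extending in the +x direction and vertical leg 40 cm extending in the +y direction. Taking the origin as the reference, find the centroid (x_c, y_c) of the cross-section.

x_c = 122.80 cm, y_c = 18.69 cm

Part | A | x̄ᵢ | ȳᵢ | A·x̄ᵢ | A·ȳᵢ
rectangular portion | 7800.00 | 97.50 | 20.00 | 760500.00 | 156000.00
triangular portion | 1900.00 | 226.67 | 13.33 | 430666.67 | 25333.33
Σ | 9700.00 |  |  | 1191166.67 | 181333.33
x_c = 1191166.67 / 9700.00 = 122.80 cm
y_c = 181333.33 / 9700.00 = 18.69 cm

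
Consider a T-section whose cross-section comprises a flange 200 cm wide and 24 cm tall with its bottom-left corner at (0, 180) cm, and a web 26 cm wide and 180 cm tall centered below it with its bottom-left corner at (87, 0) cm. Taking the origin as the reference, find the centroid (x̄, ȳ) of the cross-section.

Part | A | x̄ᵢ | ȳᵢ | A·x̄ᵢ | A·ȳᵢ
web | 4680.00 | 100.00 | 90.00 | 468000.00 | 421200.00
flange | 4800.00 | 100.00 | 192.00 | 480000.00 | 921600.00
Σ | 9480.00 |  |  | 948000.00 | 1342800.00
x̄ = 948000.00 / 9480.00 = 100.00 cm
ȳ = 1342800.00 / 9480.00 = 141.65 cm

x̄ = 100.00 cm, ȳ = 141.65 cm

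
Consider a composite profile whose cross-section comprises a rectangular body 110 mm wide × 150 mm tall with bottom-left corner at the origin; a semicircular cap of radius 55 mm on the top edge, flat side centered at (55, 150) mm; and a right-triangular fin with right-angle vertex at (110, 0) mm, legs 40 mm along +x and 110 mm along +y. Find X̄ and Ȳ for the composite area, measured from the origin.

Part | A | x̄ᵢ | ȳᵢ | A·x̄ᵢ | A·ȳᵢ
rectangular body | 16500.00 | 55.00 | 75.00 | 907500.00 | 1237500.00
semicircular top | 4751.66 | 55.00 | 173.34 | 261341.24 | 823665.50
triangular fin | 2200.00 | 123.33 | 36.67 | 271333.33 | 80666.67
Σ | 23451.66 |  |  | 1440174.57 | 2141832.17
X̄ = 1440174.57 / 23451.66 = 61.41 mm
Ȳ = 2141832.17 / 23451.66 = 91.33 mm

X̄ = 61.41 mm, Ȳ = 91.33 mm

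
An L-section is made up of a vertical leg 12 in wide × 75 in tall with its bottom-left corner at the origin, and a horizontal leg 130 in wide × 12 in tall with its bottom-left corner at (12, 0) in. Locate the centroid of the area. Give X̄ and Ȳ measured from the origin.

X̄ = 51.02 in, Ȳ = 17.52 in

vertical leg: A = 12 × 75 = 900.00, centroid at (6.00, 37.50).
horizontal leg: A = 130 × 12 = 1560.00, centroid at (77.00, 6.00).
ΣA = 2460.00 in²
ΣAX̄ = (900.00)(6.00) + (1560.00)(77.00) = 125520.00 in³
ΣAȲ = (900.00)(37.50) + (1560.00)(6.00) = 43110.00 in³
X̄ = 125520.00 / 2460.00 = 51.02 in
Ȳ = 43110.00 / 2460.00 = 17.52 in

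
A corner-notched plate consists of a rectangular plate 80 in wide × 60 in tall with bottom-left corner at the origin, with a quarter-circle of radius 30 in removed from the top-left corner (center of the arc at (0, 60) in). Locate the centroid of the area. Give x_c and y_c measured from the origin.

x_c = 44.71 in, y_c = 27.02 in

plate: A = 80 × 60 = 4800.00, centroid at (40.00, 30.00).
removed quarter-circle: A = −¼π·30² = -706.86, centroid at (12.73, 47.27).
ΣA = 4093.14 in², ΣAx_c = 183000.00 in³, ΣAy_c = 110588.50 in³.
x_c = 183000.00/4093.14 = 44.71 in; y_c = 110588.50/4093.14 = 27.02 in.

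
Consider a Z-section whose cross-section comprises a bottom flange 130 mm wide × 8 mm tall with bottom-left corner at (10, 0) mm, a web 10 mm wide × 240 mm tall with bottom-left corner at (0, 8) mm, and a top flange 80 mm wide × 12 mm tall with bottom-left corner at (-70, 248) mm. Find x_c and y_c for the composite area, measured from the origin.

x_c = 13.91 mm, y_c = 126.18 mm

Part | A | x̄ᵢ | ȳᵢ | A·x̄ᵢ | A·ȳᵢ
bottom flange | 1040.00 | 75.00 | 4.00 | 78000.00 | 4160.00
web | 2400.00 | 5.00 | 128.00 | 12000.00 | 307200.00
top flange | 960.00 | -30.00 | 254.00 | -28800.00 | 243840.00
Σ | 4400.00 |  |  | 61200.00 | 555200.00
x_c = 61200.00 / 4400.00 = 13.91 mm
y_c = 555200.00 / 4400.00 = 126.18 mm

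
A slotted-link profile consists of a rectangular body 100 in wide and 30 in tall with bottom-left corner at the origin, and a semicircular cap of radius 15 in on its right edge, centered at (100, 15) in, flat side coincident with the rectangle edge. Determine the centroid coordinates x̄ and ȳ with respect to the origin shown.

rectangular body: A = 100 × 30 = 3000.00, centroid at (50.00, 15.00).
semicircular end: A = ½π·15² = 353.43, centroid at (106.37, 15.00).
ΣA = 3353.43 in²
ΣAx̄ = (3000.00)(50.00) + (353.43)(106.37) = 187592.92 in³
ΣAȳ = (3000.00)(15.00) + (353.43)(15.00) = 50301.44 in³
x̄ = 187592.92 / 3353.43 = 55.94 in
ȳ = 50301.44 / 3353.43 = 15.00 in

x̄ = 55.94 in, ȳ = 15.00 in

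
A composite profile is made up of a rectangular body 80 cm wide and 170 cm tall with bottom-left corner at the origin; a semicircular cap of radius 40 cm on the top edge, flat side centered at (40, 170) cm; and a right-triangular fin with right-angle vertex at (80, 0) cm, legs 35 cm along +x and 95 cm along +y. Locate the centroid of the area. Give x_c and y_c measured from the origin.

rectangular body: A = 80 × 170 = 13600.00, centroid at (40.00, 85.00).
semicircular top: A = ½π·40² = 2513.27, centroid at (40.00, 186.98).
triangular fin: A = ½·35·95 = 1662.50, centroid at (91.67, 31.67).
ΣA = 17775.77 cm², ΣAx_c = 796926.80 cm³, ΣAy_c = 1678569.10 cm³.
x_c = 796926.80/17775.77 = 44.83 cm; y_c = 1678569.10/17775.77 = 94.43 cm.

x_c = 44.83 cm, y_c = 94.43 cm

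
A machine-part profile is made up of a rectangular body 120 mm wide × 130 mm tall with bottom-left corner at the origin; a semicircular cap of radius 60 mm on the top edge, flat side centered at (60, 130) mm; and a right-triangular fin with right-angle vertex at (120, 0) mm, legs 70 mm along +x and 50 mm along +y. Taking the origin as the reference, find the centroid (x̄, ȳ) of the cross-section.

x̄ = 66.34 mm, ȳ = 83.56 mm

Part | A | x̄ᵢ | ȳᵢ | A·x̄ᵢ | A·ȳᵢ
rectangular body | 15600.00 | 60.00 | 65.00 | 936000.00 | 1014000.00
semicircular top | 5654.87 | 60.00 | 155.46 | 339292.01 | 879132.68
triangular fin | 1750.00 | 143.33 | 16.67 | 250833.33 | 29166.67
Σ | 23004.87 |  |  | 1526125.34 | 1922299.35
x̄ = 1526125.34 / 23004.87 = 66.34 mm
ȳ = 1922299.35 / 23004.87 = 83.56 mm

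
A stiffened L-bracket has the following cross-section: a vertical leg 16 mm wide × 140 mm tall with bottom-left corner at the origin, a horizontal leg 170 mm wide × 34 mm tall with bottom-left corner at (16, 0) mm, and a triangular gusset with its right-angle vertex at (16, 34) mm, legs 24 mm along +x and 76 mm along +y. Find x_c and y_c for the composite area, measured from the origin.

x_c = 69.82 mm, y_c = 34.61 mm

vertical leg: A = 16 × 140 = 2240.00, centroid at (8.00, 70.00).
horizontal leg: A = 170 × 34 = 5780.00, centroid at (101.00, 17.00).
gusset: A = ½·24·76 = 912.00, centroid at (24.00, 59.33).
ΣA = 8932.00 mm², ΣAx_c = 623588.00 mm³, ΣAy_c = 309172.00 mm³.
x_c = 623588.00/8932.00 = 69.82 mm; y_c = 309172.00/8932.00 = 34.61 mm.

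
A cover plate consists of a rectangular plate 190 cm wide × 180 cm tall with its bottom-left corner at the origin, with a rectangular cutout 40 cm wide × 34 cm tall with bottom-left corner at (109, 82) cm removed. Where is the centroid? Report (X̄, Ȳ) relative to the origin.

X̄ = 93.59 cm, Ȳ = 89.63 cm

plate: A = 190 × 180 = 34200.00, centroid at (95.00, 90.00).
hole: A = −(40 × 34) = -1360.00, centroid at (129.00, 99.00).
ΣA = 32840.00 cm², ΣAX̄ = 3073560.00 cm³, ΣAȲ = 2943360.00 cm³.
X̄ = 3073560.00/32840.00 = 93.59 cm; Ȳ = 2943360.00/32840.00 = 89.63 cm.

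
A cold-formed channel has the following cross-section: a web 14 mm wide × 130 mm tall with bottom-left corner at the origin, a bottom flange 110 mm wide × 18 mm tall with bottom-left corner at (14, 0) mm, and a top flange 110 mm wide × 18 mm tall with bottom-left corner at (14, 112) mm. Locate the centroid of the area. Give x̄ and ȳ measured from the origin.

x̄ = 49.48 mm, ȳ = 65.00 mm

web: A = 14 × 130 = 1820.00, centroid at (7.00, 65.00).
bottom flange: A = 110 × 18 = 1980.00, centroid at (69.00, 9.00).
top flange: A = 110 × 18 = 1980.00, centroid at (69.00, 121.00).
ΣA = 5780.00 mm², ΣAx̄ = 285980.00 mm³, ΣAȳ = 375700.00 mm³.
x̄ = 285980.00/5780.00 = 49.48 mm; ȳ = 375700.00/5780.00 = 65.00 mm.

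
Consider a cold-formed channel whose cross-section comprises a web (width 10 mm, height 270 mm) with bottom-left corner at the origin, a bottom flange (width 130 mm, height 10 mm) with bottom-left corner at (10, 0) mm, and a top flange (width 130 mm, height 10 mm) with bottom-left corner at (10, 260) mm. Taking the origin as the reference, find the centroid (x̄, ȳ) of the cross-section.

x̄ = 39.34 mm, ȳ = 135.00 mm

web: A = 10 × 270 = 2700.00, centroid at (5.00, 135.00).
bottom flange: A = 130 × 10 = 1300.00, centroid at (75.00, 5.00).
top flange: A = 130 × 10 = 1300.00, centroid at (75.00, 265.00).
ΣA = 5300.00 mm²
ΣAx̄ = (2700.00)(5.00) + (1300.00)(75.00) + (1300.00)(75.00) = 208500.00 mm³
ΣAȳ = (2700.00)(135.00) + (1300.00)(5.00) + (1300.00)(265.00) = 715500.00 mm³
x̄ = 208500.00 / 5300.00 = 39.34 mm
ȳ = 715500.00 / 5300.00 = 135.00 mm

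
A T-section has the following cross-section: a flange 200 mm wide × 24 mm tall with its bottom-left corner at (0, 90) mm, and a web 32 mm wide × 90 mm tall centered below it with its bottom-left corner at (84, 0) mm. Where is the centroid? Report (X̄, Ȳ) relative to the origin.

web: A = 32 × 90 = 2880.00, centroid at (100.00, 45.00).
flange: A = 200 × 24 = 4800.00, centroid at (100.00, 102.00).
ΣA = 7680.00 mm², ΣAX̄ = 768000.00 mm³, ΣAȲ = 619200.00 mm³.
X̄ = 768000.00/7680.00 = 100.00 mm; Ȳ = 619200.00/7680.00 = 80.62 mm.

X̄ = 100.00 mm, Ȳ = 80.62 mm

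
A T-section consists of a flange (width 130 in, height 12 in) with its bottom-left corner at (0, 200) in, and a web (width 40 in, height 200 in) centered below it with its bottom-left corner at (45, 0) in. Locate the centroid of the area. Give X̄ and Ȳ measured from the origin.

web: A = 40 × 200 = 8000.00, centroid at (65.00, 100.00).
flange: A = 130 × 12 = 1560.00, centroid at (65.00, 206.00).
ΣA = 9560.00 in²
ΣAX̄ = (8000.00)(65.00) + (1560.00)(65.00) = 621400.00 in³
ΣAȲ = (8000.00)(100.00) + (1560.00)(206.00) = 1121360.00 in³
X̄ = 621400.00 / 9560.00 = 65.00 in
Ȳ = 1121360.00 / 9560.00 = 117.30 in

X̄ = 65.00 in, Ȳ = 117.30 in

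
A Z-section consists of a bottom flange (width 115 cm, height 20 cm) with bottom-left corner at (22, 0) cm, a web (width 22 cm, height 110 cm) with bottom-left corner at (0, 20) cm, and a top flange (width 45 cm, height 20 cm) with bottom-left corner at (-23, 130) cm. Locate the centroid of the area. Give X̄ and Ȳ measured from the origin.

Part | A | x̄ᵢ | ȳᵢ | A·x̄ᵢ | A·ȳᵢ
bottom flange | 2300.00 | 79.50 | 10.00 | 182850.00 | 23000.00
web | 2420.00 | 11.00 | 75.00 | 26620.00 | 181500.00
top flange | 900.00 | -0.50 | 140.00 | -450.00 | 126000.00
Σ | 5620.00 |  |  | 209020.00 | 330500.00
X̄ = 209020.00 / 5620.00 = 37.19 cm
Ȳ = 330500.00 / 5620.00 = 58.81 cm

X̄ = 37.19 cm, Ȳ = 58.81 cm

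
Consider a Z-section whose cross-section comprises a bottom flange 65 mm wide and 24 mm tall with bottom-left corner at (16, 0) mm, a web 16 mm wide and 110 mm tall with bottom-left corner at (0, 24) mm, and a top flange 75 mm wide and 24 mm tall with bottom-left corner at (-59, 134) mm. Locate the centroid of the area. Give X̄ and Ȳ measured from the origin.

Part | A | x̄ᵢ | ȳᵢ | A·x̄ᵢ | A·ȳᵢ
bottom flange | 1560.00 | 48.50 | 12.00 | 75660.00 | 18720.00
web | 1760.00 | 8.00 | 79.00 | 14080.00 | 139040.00
top flange | 1800.00 | -21.50 | 146.00 | -38700.00 | 262800.00
Σ | 5120.00 |  |  | 51040.00 | 420560.00
X̄ = 51040.00 / 5120.00 = 9.97 mm
Ȳ = 420560.00 / 5120.00 = 82.14 mm

X̄ = 9.97 mm, Ȳ = 82.14 mm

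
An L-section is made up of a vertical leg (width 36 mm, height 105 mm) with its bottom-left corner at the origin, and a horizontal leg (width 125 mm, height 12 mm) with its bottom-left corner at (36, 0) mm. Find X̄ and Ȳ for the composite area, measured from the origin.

vertical leg: A = 36 × 105 = 3780.00, centroid at (18.00, 52.50).
horizontal leg: A = 125 × 12 = 1500.00, centroid at (98.50, 6.00).
ΣA = 5280.00 mm², ΣAX̄ = 215790.00 mm³, ΣAȲ = 207450.00 mm³.
X̄ = 215790.00/5280.00 = 40.87 mm; Ȳ = 207450.00/5280.00 = 39.29 mm.

X̄ = 40.87 mm, Ȳ = 39.29 mm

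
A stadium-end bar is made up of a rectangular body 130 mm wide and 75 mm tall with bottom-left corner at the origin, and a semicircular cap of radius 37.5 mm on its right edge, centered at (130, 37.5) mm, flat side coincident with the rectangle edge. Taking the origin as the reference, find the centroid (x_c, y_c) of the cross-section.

rectangular body: A = 130 × 75 = 9750.00, centroid at (65.00, 37.50).
semicircular end: A = ½π·37.5² = 2208.93, centroid at (145.92, 37.50).
ΣA = 11958.93 mm²
ΣAx_c = (9750.00)(65.00) + (2208.93)(145.92) = 956067.45 mm³
ΣAy_c = (9750.00)(37.50) + (2208.93)(37.50) = 448459.96 mm³
x_c = 956067.45 / 11958.93 = 79.95 mm
y_c = 448459.96 / 11958.93 = 37.50 mm

x_c = 79.95 mm, y_c = 37.50 mm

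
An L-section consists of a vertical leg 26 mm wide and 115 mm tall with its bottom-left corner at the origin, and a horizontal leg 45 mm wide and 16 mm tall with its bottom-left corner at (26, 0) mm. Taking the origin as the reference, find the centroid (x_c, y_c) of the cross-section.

x_c = 19.89 mm, y_c = 47.89 mm

Part | A | x̄ᵢ | ȳᵢ | A·x̄ᵢ | A·ȳᵢ
vertical leg | 2990.00 | 13.00 | 57.50 | 38870.00 | 171925.00
horizontal leg | 720.00 | 48.50 | 8.00 | 34920.00 | 5760.00
Σ | 3710.00 |  |  | 73790.00 | 177685.00
x_c = 73790.00 / 3710.00 = 19.89 mm
y_c = 177685.00 / 3710.00 = 47.89 mm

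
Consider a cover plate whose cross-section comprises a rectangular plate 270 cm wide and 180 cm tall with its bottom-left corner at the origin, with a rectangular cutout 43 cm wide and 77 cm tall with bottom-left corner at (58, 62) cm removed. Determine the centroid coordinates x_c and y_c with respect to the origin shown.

plate: A = 270 × 180 = 48600.00, centroid at (135.00, 90.00).
hole: A = −(43 × 77) = -3311.00, centroid at (79.50, 100.50).
ΣA = 45289.00 cm²
ΣAx_c = (48600.00)(135.00) + (-3311.00)(79.50) = 6297775.50 cm³
ΣAy_c = (48600.00)(90.00) + (-3311.00)(100.50) = 4041244.50 cm³
x_c = 6297775.50 / 45289.00 = 139.06 cm
y_c = 4041244.50 / 45289.00 = 89.23 cm

x_c = 139.06 cm, y_c = 89.23 cm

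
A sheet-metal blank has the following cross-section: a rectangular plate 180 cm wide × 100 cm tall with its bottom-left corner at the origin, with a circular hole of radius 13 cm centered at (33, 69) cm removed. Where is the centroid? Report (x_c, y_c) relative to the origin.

plate: A = 180 × 100 = 18000.00, centroid at (90.00, 50.00).
hole: A = −π·13² = -530.93, centroid at (33.00, 69.00).
ΣA = 17469.07 cm²
ΣAx_c = (18000.00)(90.00) + (-530.93)(33.00) = 1602479.34 cm³
ΣAy_c = (18000.00)(50.00) + (-530.93)(69.00) = 863365.89 cm³
x_c = 1602479.34 / 17469.07 = 91.73 cm
y_c = 863365.89 / 17469.07 = 49.42 cm

x_c = 91.73 cm, y_c = 49.42 cm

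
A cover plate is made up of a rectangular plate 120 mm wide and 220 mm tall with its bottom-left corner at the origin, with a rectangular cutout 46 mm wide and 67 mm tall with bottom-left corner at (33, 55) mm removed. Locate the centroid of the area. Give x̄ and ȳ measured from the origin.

x̄ = 60.53 mm, ȳ = 112.84 mm

Part | A | x̄ᵢ | ȳᵢ | A·x̄ᵢ | A·ȳᵢ
plate | 26400.00 | 60.00 | 110.00 | 1584000.00 | 2904000.00
hole | -3082.00 | 56.00 | 88.50 | -172592.00 | -272757.00
Σ | 23318.00 |  |  | 1411408.00 | 2631243.00
x̄ = 1411408.00 / 23318.00 = 60.53 mm
ȳ = 2631243.00 / 23318.00 = 112.84 mm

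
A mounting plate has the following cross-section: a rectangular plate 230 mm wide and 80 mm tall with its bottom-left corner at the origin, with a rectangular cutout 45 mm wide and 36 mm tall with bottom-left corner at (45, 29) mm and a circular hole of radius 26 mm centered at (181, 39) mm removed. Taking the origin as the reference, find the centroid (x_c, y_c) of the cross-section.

Part | A | x̄ᵢ | ȳᵢ | A·x̄ᵢ | A·ȳᵢ
plate | 18400.00 | 115.00 | 40.00 | 2116000.00 | 736000.00
hole 1 | -1620.00 | 67.50 | 47.00 | -109350.00 | -76140.00
hole 2 | -2123.72 | 181.00 | 39.00 | -384392.71 | -82824.95
Σ | 14656.28 |  |  | 1622257.29 | 577035.05
x_c = 1622257.29 / 14656.28 = 110.69 mm
y_c = 577035.05 / 14656.28 = 39.37 mm

x_c = 110.69 mm, y_c = 39.37 mm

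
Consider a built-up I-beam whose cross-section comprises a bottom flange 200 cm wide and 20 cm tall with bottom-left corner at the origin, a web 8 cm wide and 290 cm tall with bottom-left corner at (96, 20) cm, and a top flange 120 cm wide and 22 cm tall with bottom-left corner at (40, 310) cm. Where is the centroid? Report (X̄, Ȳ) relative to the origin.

X̄ = 100.00 cm, Ȳ = 141.77 cm

bottom flange: A = 200 × 20 = 4000.00, centroid at (100.00, 10.00).
web: A = 8 × 290 = 2320.00, centroid at (100.00, 165.00).
top flange: A = 120 × 22 = 2640.00, centroid at (100.00, 321.00).
ΣA = 8960.00 cm²
ΣAX̄ = (4000.00)(100.00) + (2320.00)(100.00) + (2640.00)(100.00) = 896000.00 cm³
ΣAȲ = (4000.00)(10.00) + (2320.00)(165.00) + (2640.00)(321.00) = 1270240.00 cm³
X̄ = 896000.00 / 8960.00 = 100.00 cm
Ȳ = 1270240.00 / 8960.00 = 141.77 cm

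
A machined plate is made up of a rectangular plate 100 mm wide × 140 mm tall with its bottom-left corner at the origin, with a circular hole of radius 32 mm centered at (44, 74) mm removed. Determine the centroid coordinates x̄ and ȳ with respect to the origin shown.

Part | A | x̄ᵢ | ȳᵢ | A·x̄ᵢ | A·ȳᵢ
plate | 14000.00 | 50.00 | 70.00 | 700000.00 | 980000.00
hole | -3216.99 | 44.00 | 74.00 | -141547.60 | -238057.32
Σ | 10783.01 |  |  | 558452.40 | 741942.68
x̄ = 558452.40 / 10783.01 = 51.79 mm
ȳ = 741942.68 / 10783.01 = 68.81 mm

x̄ = 51.79 mm, ȳ = 68.81 mm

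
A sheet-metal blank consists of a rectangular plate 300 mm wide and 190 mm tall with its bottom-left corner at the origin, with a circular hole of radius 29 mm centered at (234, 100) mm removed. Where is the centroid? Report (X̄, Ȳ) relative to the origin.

X̄ = 145.92 mm, Ȳ = 94.76 mm

Part | A | x̄ᵢ | ȳᵢ | A·x̄ᵢ | A·ȳᵢ
plate | 57000.00 | 150.00 | 95.00 | 8550000.00 | 5415000.00
hole | -2642.08 | 234.00 | 100.00 | -618246.58 | -264207.94
Σ | 54357.92 |  |  | 7931753.42 | 5150792.06
X̄ = 7931753.42 / 54357.92 = 145.92 mm
Ȳ = 5150792.06 / 54357.92 = 94.76 mm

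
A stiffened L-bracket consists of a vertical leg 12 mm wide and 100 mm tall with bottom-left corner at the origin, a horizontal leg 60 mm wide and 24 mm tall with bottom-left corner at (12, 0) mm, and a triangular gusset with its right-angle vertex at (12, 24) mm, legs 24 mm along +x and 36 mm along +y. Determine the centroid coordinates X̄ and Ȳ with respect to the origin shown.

X̄ = 24.84 mm, Ȳ = 30.22 mm

vertical leg: A = 12 × 100 = 1200.00, centroid at (6.00, 50.00).
horizontal leg: A = 60 × 24 = 1440.00, centroid at (42.00, 12.00).
gusset: A = ½·24·36 = 432.00, centroid at (20.00, 36.00).
ΣA = 3072.00 mm², ΣAX̄ = 76320.00 mm³, ΣAȲ = 92832.00 mm³.
X̄ = 76320.00/3072.00 = 24.84 mm; Ȳ = 92832.00/3072.00 = 30.22 mm.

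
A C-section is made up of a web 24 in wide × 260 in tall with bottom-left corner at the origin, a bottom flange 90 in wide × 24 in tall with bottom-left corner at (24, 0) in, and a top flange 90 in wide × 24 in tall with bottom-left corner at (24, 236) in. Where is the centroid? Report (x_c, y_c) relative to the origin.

Part | A | x̄ᵢ | ȳᵢ | A·x̄ᵢ | A·ȳᵢ
web | 6240.00 | 12.00 | 130.00 | 74880.00 | 811200.00
bottom flange | 2160.00 | 69.00 | 12.00 | 149040.00 | 25920.00
top flange | 2160.00 | 69.00 | 248.00 | 149040.00 | 535680.00
Σ | 10560.00 |  |  | 372960.00 | 1372800.00
x_c = 372960.00 / 10560.00 = 35.32 in
y_c = 1372800.00 / 10560.00 = 130.00 in

x_c = 35.32 in, y_c = 130.00 in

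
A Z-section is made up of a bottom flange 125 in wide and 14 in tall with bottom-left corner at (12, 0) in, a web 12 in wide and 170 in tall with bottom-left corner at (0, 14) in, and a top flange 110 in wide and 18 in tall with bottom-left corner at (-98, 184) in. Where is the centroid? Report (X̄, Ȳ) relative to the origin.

X̄ = 9.96 in, Ȳ = 103.35 in

bottom flange: A = 125 × 14 = 1750.00, centroid at (74.50, 7.00).
web: A = 12 × 170 = 2040.00, centroid at (6.00, 99.00).
top flange: A = 110 × 18 = 1980.00, centroid at (-43.00, 193.00).
ΣA = 5770.00 in², ΣAX̄ = 57475.00 in³, ΣAȲ = 596350.00 in³.
X̄ = 57475.00/5770.00 = 9.96 in; Ȳ = 596350.00/5770.00 = 103.35 in.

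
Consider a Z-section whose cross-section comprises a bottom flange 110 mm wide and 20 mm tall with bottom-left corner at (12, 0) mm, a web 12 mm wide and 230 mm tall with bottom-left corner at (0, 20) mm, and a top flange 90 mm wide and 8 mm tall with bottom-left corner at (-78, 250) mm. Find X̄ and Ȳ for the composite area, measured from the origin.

Part | A | x̄ᵢ | ȳᵢ | A·x̄ᵢ | A·ȳᵢ
bottom flange | 2200.00 | 67.00 | 10.00 | 147400.00 | 22000.00
web | 2760.00 | 6.00 | 135.00 | 16560.00 | 372600.00
top flange | 720.00 | -33.00 | 254.00 | -23760.00 | 182880.00
Σ | 5680.00 |  |  | 140200.00 | 577480.00
X̄ = 140200.00 / 5680.00 = 24.68 mm
Ȳ = 577480.00 / 5680.00 = 101.67 mm

X̄ = 24.68 mm, Ȳ = 101.67 mm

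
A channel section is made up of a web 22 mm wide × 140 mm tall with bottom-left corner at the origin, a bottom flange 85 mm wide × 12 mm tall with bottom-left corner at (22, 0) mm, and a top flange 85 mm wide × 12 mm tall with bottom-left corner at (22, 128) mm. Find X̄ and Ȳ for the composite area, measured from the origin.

web: A = 22 × 140 = 3080.00, centroid at (11.00, 70.00).
bottom flange: A = 85 × 12 = 1020.00, centroid at (64.50, 6.00).
top flange: A = 85 × 12 = 1020.00, centroid at (64.50, 134.00).
ΣA = 5120.00 mm², ΣAX̄ = 165460.00 mm³, ΣAȲ = 358400.00 mm³.
X̄ = 165460.00/5120.00 = 32.32 mm; Ȳ = 358400.00/5120.00 = 70.00 mm.

X̄ = 32.32 mm, Ȳ = 70.00 mm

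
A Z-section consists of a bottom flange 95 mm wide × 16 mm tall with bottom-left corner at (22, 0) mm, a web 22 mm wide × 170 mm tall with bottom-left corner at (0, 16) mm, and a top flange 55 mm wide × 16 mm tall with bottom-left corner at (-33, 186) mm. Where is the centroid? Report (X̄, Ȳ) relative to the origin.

X̄ = 23.12 mm, Ȳ = 91.31 mm

bottom flange: A = 95 × 16 = 1520.00, centroid at (69.50, 8.00).
web: A = 22 × 170 = 3740.00, centroid at (11.00, 101.00).
top flange: A = 55 × 16 = 880.00, centroid at (-5.50, 194.00).
ΣA = 6140.00 mm²
ΣAX̄ = (1520.00)(69.50) + (3740.00)(11.00) + (880.00)(-5.50) = 141940.00 mm³
ΣAȲ = (1520.00)(8.00) + (3740.00)(101.00) + (880.00)(194.00) = 560620.00 mm³
X̄ = 141940.00 / 6140.00 = 23.12 mm
Ȳ = 560620.00 / 6140.00 = 91.31 mm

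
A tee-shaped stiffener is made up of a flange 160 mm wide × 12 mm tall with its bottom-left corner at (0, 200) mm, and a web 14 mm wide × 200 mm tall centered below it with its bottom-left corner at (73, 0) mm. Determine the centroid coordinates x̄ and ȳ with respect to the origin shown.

x̄ = 80.00 mm, ȳ = 143.12 mm

web: A = 14 × 200 = 2800.00, centroid at (80.00, 100.00).
flange: A = 160 × 12 = 1920.00, centroid at (80.00, 206.00).
ΣA = 4720.00 mm², ΣAx̄ = 377600.00 mm³, ΣAȳ = 675520.00 mm³.
x̄ = 377600.00/4720.00 = 80.00 mm; ȳ = 675520.00/4720.00 = 143.12 mm.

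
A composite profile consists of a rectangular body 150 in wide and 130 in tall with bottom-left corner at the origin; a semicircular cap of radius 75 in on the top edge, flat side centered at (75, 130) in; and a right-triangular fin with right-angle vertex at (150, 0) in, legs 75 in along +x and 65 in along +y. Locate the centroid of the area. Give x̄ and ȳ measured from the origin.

x̄ = 82.92 in, ȳ = 89.37 in

rectangular body: A = 150 × 130 = 19500.00, centroid at (75.00, 65.00).
semicircular top: A = ½π·75² = 8835.73, centroid at (75.00, 161.83).
triangular fin: A = ½·75·65 = 2437.50, centroid at (175.00, 21.67).
ΣA = 30773.23 in², ΣAx̄ = 2551742.20 in³, ΣAȳ = 2750207.31 in³.
x̄ = 2551742.20/30773.23 = 82.92 in; ȳ = 2750207.31/30773.23 = 89.37 in.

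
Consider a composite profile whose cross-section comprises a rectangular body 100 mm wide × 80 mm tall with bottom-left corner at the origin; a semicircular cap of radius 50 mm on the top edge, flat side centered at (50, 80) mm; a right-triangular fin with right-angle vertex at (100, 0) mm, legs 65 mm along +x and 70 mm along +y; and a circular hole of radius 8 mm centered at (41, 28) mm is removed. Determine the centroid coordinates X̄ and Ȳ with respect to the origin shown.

rectangular body: A = 100 × 80 = 8000.00, centroid at (50.00, 40.00).
semicircular top: A = ½π·50² = 3926.99, centroid at (50.00, 101.22).
triangular fin: A = ½·65·70 = 2275.00, centroid at (121.67, 23.33).
hole: A = −π·8² = -201.06, centroid at (41.00, 28.00).
ΣA = 14000.93 mm², ΣAX̄ = 864897.67 mm³, ΣAȲ = 764946.20 mm³.
X̄ = 864897.67/14000.93 = 61.77 mm; Ȳ = 764946.20/14000.93 = 54.64 mm.

X̄ = 61.77 mm, Ȳ = 54.64 mm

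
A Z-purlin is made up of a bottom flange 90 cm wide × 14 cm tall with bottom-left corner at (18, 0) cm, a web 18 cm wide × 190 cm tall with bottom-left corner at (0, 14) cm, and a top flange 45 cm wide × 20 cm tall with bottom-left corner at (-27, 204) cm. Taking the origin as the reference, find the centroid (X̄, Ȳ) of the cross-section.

bottom flange: A = 90 × 14 = 1260.00, centroid at (63.00, 7.00).
web: A = 18 × 190 = 3420.00, centroid at (9.00, 109.00).
top flange: A = 45 × 20 = 900.00, centroid at (-4.50, 214.00).
ΣA = 5580.00 cm²
ΣAX̄ = (1260.00)(63.00) + (3420.00)(9.00) + (900.00)(-4.50) = 106110.00 cm³
ΣAȲ = (1260.00)(7.00) + (3420.00)(109.00) + (900.00)(214.00) = 574200.00 cm³
X̄ = 106110.00 / 5580.00 = 19.02 cm
Ȳ = 574200.00 / 5580.00 = 102.90 cm

X̄ = 19.02 cm, Ȳ = 102.90 cm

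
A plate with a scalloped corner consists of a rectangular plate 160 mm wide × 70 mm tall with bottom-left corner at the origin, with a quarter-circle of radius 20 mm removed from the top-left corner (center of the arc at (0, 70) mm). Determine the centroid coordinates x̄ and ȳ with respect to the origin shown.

x̄ = 82.06 mm, ȳ = 34.23 mm

plate: A = 160 × 70 = 11200.00, centroid at (80.00, 35.00).
removed quarter-circle: A = −¼π·20² = -314.16, centroid at (8.49, 61.51).
ΣA = 10885.84 mm², ΣAx̄ = 893333.33 mm³, ΣAȳ = 372675.52 mm³.
x̄ = 893333.33/10885.84 = 82.06 mm; ȳ = 372675.52/10885.84 = 34.23 mm.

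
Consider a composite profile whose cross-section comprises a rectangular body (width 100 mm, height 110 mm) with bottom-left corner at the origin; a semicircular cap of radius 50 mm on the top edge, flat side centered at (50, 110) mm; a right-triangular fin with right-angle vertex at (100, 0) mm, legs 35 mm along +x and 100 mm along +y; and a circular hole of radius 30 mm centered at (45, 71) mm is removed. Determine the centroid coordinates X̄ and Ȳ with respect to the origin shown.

X̄ = 58.81 mm, Ȳ = 70.61 mm

rectangular body: A = 100 × 110 = 11000.00, centroid at (50.00, 55.00).
semicircular top: A = ½π·50² = 3926.99, centroid at (50.00, 131.22).
triangular fin: A = ½·35·100 = 1750.00, centroid at (111.67, 33.33).
hole: A = −π·30² = -2827.43, centroid at (45.00, 71.00).
ΣA = 13849.56 mm², ΣAX̄ = 814531.71 mm³, ΣAȲ = 977887.89 mm³.
X̄ = 814531.71/13849.56 = 58.81 mm; Ȳ = 977887.89/13849.56 = 70.61 mm.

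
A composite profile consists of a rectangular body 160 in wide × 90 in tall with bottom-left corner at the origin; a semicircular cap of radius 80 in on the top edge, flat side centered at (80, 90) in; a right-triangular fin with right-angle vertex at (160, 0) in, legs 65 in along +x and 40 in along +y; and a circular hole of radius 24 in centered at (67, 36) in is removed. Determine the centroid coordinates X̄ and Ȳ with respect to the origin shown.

Part | A | x̄ᵢ | ȳᵢ | A·x̄ᵢ | A·ȳᵢ
rectangular body | 14400.00 | 80.00 | 45.00 | 1152000.00 | 648000.00
semicircular top | 10053.10 | 80.00 | 123.95 | 804247.72 | 1246112.02
triangular fin | 1300.00 | 181.67 | 13.33 | 236166.67 | 17333.33
hole | -1809.56 | 67.00 | 36.00 | -121240.34 | -65144.07
Σ | 23943.54 |  |  | 2071174.04 | 1846301.29
X̄ = 2071174.04 / 23943.54 = 86.50 in
Ȳ = 1846301.29 / 23943.54 = 77.11 in

X̄ = 86.50 in, Ȳ = 77.11 in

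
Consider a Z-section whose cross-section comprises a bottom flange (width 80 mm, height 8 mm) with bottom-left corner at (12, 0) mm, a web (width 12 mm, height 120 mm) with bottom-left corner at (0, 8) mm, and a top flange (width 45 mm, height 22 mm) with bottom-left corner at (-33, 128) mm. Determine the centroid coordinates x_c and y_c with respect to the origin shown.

x_c = 10.27 mm, y_c = 77.55 mm

bottom flange: A = 80 × 8 = 640.00, centroid at (52.00, 4.00).
web: A = 12 × 120 = 1440.00, centroid at (6.00, 68.00).
top flange: A = 45 × 22 = 990.00, centroid at (-10.50, 139.00).
ΣA = 3070.00 mm²
ΣAx_c = (640.00)(52.00) + (1440.00)(6.00) + (990.00)(-10.50) = 31525.00 mm³
ΣAy_c = (640.00)(4.00) + (1440.00)(68.00) + (990.00)(139.00) = 238090.00 mm³
x_c = 31525.00 / 3070.00 = 10.27 mm
y_c = 238090.00 / 3070.00 = 77.55 mm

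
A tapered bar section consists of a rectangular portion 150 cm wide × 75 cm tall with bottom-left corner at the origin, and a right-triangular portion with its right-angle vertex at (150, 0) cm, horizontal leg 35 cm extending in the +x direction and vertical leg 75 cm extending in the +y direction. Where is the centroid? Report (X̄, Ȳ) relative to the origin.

X̄ = 84.05 cm, Ȳ = 36.19 cm

rectangular portion: A = 150 × 75 = 11250.00, centroid at (75.00, 37.50).
triangular portion: A = ½·35·75 = 1312.50, centroid at (161.67, 25.00).
ΣA = 12562.50 cm²
ΣAX̄ = (11250.00)(75.00) + (1312.50)(161.67) = 1055937.50 cm³
ΣAȲ = (11250.00)(37.50) + (1312.50)(25.00) = 454687.50 cm³
X̄ = 1055937.50 / 12562.50 = 84.05 cm
Ȳ = 454687.50 / 12562.50 = 36.19 cm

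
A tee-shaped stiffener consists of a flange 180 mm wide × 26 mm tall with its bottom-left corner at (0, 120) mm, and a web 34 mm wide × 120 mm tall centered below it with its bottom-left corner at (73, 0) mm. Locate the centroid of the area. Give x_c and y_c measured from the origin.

web: A = 34 × 120 = 4080.00, centroid at (90.00, 60.00).
flange: A = 180 × 26 = 4680.00, centroid at (90.00, 133.00).
ΣA = 8760.00 mm², ΣAx_c = 788400.00 mm³, ΣAy_c = 867240.00 mm³.
x_c = 788400.00/8760.00 = 90.00 mm; y_c = 867240.00/8760.00 = 99.00 mm.

x_c = 90.00 mm, y_c = 99.00 mm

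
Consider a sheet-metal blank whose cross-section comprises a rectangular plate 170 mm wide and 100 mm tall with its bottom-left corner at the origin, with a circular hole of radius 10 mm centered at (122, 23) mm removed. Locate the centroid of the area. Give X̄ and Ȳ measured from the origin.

X̄ = 84.30 mm, Ȳ = 50.51 mm

plate: A = 170 × 100 = 17000.00, centroid at (85.00, 50.00).
hole: A = −π·10² = -314.16, centroid at (122.00, 23.00).
ΣA = 16685.84 mm², ΣAX̄ = 1406672.57 mm³, ΣAȲ = 842774.34 mm³.
X̄ = 1406672.57/16685.84 = 84.30 mm; Ȳ = 842774.34/16685.84 = 50.51 mm.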